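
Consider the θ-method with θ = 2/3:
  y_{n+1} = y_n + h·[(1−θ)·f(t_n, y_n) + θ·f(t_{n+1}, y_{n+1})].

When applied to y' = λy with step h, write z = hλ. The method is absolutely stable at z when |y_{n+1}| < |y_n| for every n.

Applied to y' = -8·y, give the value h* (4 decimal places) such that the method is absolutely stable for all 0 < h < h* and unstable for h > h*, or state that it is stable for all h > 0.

Set f=λy, z=hλ:
  y_{n+1} = y_n + z·[1/3·y_n + 2/3·y_{n+1}] ⇒ (1 − 2/3z)y_{n+1} = (1 + 1/3z)y_n
  R(z) = (1 + 1/3z)/(1 − 2/3z).

Need |R(x)|<1, x<0.
x=-0.56: |R|=0.5922
x=-2: |R|=0.1429
x=-10: |R|=0.3043
x=-100: |R|=0.4778
θ=2/3≥1/2 ⇒ |1+1/3x|<|1−2/3x| ∀x<0 ⇒ unbounded interval.

interval (−∞, 0). Any h>0 works for λ=-8.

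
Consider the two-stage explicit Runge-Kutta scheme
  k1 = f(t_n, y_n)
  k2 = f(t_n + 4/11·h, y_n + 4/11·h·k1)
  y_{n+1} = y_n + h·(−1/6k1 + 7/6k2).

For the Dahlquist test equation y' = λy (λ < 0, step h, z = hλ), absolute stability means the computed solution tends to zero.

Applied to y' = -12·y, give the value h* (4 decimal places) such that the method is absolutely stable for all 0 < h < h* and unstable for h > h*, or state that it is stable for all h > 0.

Set f=λy, z=hλ:
  k1=λy_n ⇒ h·k1=z·y_n;  k2=λ(1+4/11z)y_n ⇒ h·k2=z(1+4/11z)y_n
  y_{n+1}/y_n = 1 − 1/6z + 7/6z(1+4/11z) = 1 + z + 14/33z²
  ⇒ R(z) = 1 + z + 14/33z².

Boundary: |R(x)|=1, x<0.
x=-0.94: |R|=0.4349
R=1: x+14/33x²=0 ⇒ x=−33/14=-2.3571; min R=1−1/(4·14/33)=0.4107>−1
Confirm numerically:
  x=-2.177: |R|=0.83362 <1
  x=-1.796: |R|=0.57244 <1
  x=-1.640: |R|=0.50104 <1
  x=-1.600: |R|=0.48606 <1
  x=-2.953: |R|=1.74648 >1
  x=-2.574: |R|=1.23681 >1
  x=-2.523: |R|=1.17753 >1
Interval (-2.3571, 0).

(-2.3571,0); λ=-12 ⇒ h* = (33/14)/12 = 0.1964.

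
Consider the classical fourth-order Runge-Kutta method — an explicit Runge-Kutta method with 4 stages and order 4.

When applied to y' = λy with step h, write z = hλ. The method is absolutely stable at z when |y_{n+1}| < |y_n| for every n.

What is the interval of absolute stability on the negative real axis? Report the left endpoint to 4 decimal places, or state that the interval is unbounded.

(-2.7853, 0).

On y'=λy, z=hλ:
  order 4, 4-stage ⇒ R(z)=1+z+z^2/2+z^3/6+z^4/24
  (e.g. R(-1.64)=0.27106, |R|=0.27106)

Need |R(x)|<1, x<0.
x=-1.64: |R|=0.2711
|R(-1.85)|=0.2940 |R(-1.74)|=0.2777 |R(-1.54)|=0.2714
Bisect:
  x_lo=-3.3828 |R|=2.3435  x_hi=-0.2645 |R|=0.7676
  mid=-1.82365 |R|=0.28923 →hi
  mid=-2.60324 |R|=0.75847 →hi
  mid=-2.99304 |R|=1.36114 →lo
  mid=-2.79814 |R|=1.01955 →lo
  mid=-2.70069 |R|=0.87976 →hi
  mid=-2.74942 |R|=0.94725 →hi
  mid=-2.77378 |R|=0.98278 →hi
  mid=-2.78596 |R|=1.00101 →lo
  mid=-2.77987 |R|=0.99186 →hi
  ...
  [-2.78539,-2.78520] ⇒ x*=-2.7853
So |R|<1 on (-2.7853, 0).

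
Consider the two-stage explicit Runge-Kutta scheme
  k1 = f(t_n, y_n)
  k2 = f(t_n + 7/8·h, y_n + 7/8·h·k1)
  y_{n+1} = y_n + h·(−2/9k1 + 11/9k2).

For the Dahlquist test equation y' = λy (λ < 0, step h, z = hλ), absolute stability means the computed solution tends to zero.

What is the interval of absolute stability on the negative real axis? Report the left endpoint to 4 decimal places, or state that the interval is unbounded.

On y'=λy, z=hλ:
  k1=λy_n ⇒ h·k1=z·y_n;  k2=λ(1+7/8z)y_n ⇒ h·k2=z(1+7/8z)y_n
  y_{n+1}/y_n = 1 − 2/9z + 11/9z(1+7/8z) = 1 + z + 77/72z²
  Hence R(z) = 1 + z + 77/72z².

Need |R(x)|<1, x<0.
x=-1.07: |R|=1.1544
R=1: x+77/72x²=0 ⇒ x=−72/77=-0.9351; min R=1−1/(4·77/72)=0.7662>−1
Confirm numerically:
  x=-0.738: |R|=0.84447 <1
  x=-0.637: |R|=0.79695 <1
  x=-0.617: |R|=0.79013 <1
  x=-0.439: |R|=0.76710 <1
  x=-1.403: |R|=1.70210 >1
  x=-1.311: |R|=1.52708 >1
So |R|<1 on (-0.9351, 0).

(-0.9351, 0).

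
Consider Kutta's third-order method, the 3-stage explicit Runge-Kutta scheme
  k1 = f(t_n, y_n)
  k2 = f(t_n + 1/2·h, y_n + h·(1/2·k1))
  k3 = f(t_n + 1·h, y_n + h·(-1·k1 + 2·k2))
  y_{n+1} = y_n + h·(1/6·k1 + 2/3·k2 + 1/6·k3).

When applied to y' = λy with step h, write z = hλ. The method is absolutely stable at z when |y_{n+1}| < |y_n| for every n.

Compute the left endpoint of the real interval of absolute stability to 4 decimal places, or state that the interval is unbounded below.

With y'=λy (z=hλ):
  order 3, 3-stage ⇒ R(z)=1+z+z^2/2+z^3/6
  (e.g. R(-1.41)=0.11685, |R|=0.11685)

Solve |R(x)|<1 on ℝ⁻.
x=-1.41: |R|=0.1168
|R(-2.38)|=0.7947 |R(-1.53)|=0.0435 |R(-1.33)|=0.1623
Bisect:
  x_lo=-2.8211 |R|=1.5838  x_hi=-0.3571 |R|=0.6991
  mid=-1.58908 |R|=0.00473 →hi
  mid=-2.20508 |R|=0.56088 →hi
  mid=-2.51308 |R|=1.00056 →lo
  mid=-2.35908 |R|=0.76460 →hi
  mid=-2.43608 |R|=0.87832 →hi
  mid=-2.47458 |R|=0.93835 →hi
  mid=-2.49383 |R|=0.96918 →hi
  mid=-2.50346 |R|=0.98480 →hi
  ...
  [-2.51278,-2.51263] ⇒ x*=-2.5127
Stable set (-2.5127, 0).

left endpoint -2.5127.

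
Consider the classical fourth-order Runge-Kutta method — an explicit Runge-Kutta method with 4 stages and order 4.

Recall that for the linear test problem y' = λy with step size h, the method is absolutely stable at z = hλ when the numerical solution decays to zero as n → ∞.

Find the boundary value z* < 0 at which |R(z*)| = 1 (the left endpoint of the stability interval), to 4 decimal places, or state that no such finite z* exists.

left endpoint -2.7853.

With y'=λy (z=hλ):
  order 4, 4-stage ⇒ R(z)=1+z+z^2/2+z^3/6+z^4/24
  (e.g. R(-0.68)=0.50770, |R|=0.50770)

Find x<0 with |R(x)|<1.
x=-0.68: |R|=0.5077
|R(-3.18)|=1.7775 |R(-3.17)|=1.7528 |R(-2.87)|=1.1354
Bisect:
  x_lo=-3.1486 |R|=1.7009  x_hi=-0.1862 |R|=0.8301
  mid=-1.66742 |R|=0.27216 →hi
  mid=-2.40801 |R|=0.56505 →hi
  mid=-2.77831 |R|=0.98952 →hi
  mid=-2.96345 |R|=1.30356 →lo
  mid=-2.87088 |R|=1.13690 →lo
  mid=-2.82459 |R|=1.06089 →lo
  mid=-2.80145 |R|=1.02463 →lo
  ...
  [-2.78536,-2.78518] ⇒ x*=-2.7853
Interval (-2.7853, 0).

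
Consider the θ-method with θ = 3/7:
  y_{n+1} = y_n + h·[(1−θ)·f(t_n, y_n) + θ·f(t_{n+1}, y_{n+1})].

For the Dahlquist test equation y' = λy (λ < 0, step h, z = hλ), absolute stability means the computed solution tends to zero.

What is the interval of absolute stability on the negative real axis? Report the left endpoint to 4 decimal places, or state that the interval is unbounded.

(-14.0000, 0).

With y'=λy (z=hλ):
  y_{n+1} = y_n + z·[4/7·y_n + 3/7·y_{n+1}] ⇒ (1 − 3/7z)y_{n+1} = (1 + 4/7z)y_n
  Hence R(z) = (1 + 4/7z)/(1 − 3/7z).

Find x<0 with |R(x)|<1.
x=-0.6: |R|=0.5227
R=−1: 1+4/7x = −1+3/7x ⇒ -1/7x=2 ⇒ x=2/(-1/7)=-14.0000
Confirm numerically:
  x=-13.042: |R|=0.97923 <1
  x=-12.442: |R|=0.96485 <1
  x=-9.884: |R|=0.88770 <1
  x=-14.375: |R|=1.00748 >1
  x=-14.263: |R|=1.00528 >1
  x=-14.212: |R|=1.00427 >1
So |R|<1 on (-14.0000, 0).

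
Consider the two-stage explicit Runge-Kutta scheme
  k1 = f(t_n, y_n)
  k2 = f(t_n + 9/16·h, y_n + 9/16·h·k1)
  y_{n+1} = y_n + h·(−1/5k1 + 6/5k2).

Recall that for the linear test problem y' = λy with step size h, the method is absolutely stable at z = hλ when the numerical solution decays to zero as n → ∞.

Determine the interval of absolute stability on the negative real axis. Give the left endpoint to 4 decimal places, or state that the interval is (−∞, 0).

z∈(-1.4815,0).

With y'=λy (z=hλ):
  k1=λy_n ⇒ h·k1=z·y_n;  k2=λ(1+9/16z)y_n ⇒ h·k2=z(1+9/16z)y_n
  y_{n+1}/y_n = 1 − 1/5z + 6/5z(1+9/16z) = 1 + z + 27/40z²
  Hence R(z) = 1 + z + 27/40z².

Solve |R(x)|<1 on ℝ⁻.
x=-1.19: |R|=0.7659
R=1: x+27/40x²=0 ⇒ x=−40/27=-1.4815; min R=1−1/(4·27/40)=0.6296>−1
Confirm numerically:
  x=-1.420: |R|=0.94107 <1
  x=-1.416: |R|=0.93741 <1
  x=-1.164: |R|=0.75055 <1
  x=-0.820: |R|=0.63387 <1
  x=-1.859: |R|=1.47372 >1
  x=-1.728: |R|=1.28754 >1
  x=-1.615: |R|=1.14555 >1
Stable set (-1.4815, 0).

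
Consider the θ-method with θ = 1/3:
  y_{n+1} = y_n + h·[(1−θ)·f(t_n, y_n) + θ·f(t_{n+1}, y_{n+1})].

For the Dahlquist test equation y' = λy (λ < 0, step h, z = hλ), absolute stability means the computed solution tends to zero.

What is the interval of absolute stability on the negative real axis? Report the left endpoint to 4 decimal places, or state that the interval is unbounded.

Test eqn y'=λy, z=hλ:
  y_{n+1} = y_n + z·[2/3·y_n + 1/3·y_{n+1}] ⇒ (1 − 1/3z)y_{n+1} = (1 + 2/3z)y_n
  so R(z) = (1 + 2/3z)/(1 − 1/3z).

Solve |R(x)|<1 on ℝ⁻.
x=-0.55: |R|=0.5352
R=−1: 1+2/3x = −1+1/3x ⇒ -1/3x=2 ⇒ x=2/(-1/3)=-6.0000
Confirm numerically:
  x=-3.780: |R|=0.67257 <1
  x=-3.004: |R|=0.50100 <1
  x=-2.828: |R|=0.45573 <1
  x=-2.475: |R|=0.35616 <1
  x=-6.578: |R|=1.06035 >1
  x=-6.034: |R|=1.00376 >1
Interval (-6.0000, 0).

(-6.0000, 0).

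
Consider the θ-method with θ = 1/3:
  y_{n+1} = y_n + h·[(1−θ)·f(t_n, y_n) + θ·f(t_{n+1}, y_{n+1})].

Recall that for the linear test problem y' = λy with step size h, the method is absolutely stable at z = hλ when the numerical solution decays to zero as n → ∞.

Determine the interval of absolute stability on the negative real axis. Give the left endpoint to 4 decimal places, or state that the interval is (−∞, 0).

z∈(-6.0000,0).

On y'=λy, z=hλ:
  y_{n+1} = y_n + z·[2/3·y_n + 1/3·y_{n+1}] ⇒ (1 − 1/3z)y_{n+1} = (1 + 2/3z)y_n
  Hence R(z) = (1 + 2/3z)/(1 − 1/3z).

Need |R(x)|<1, x<0.
x=-1.19: |R|=0.1480
R=−1: 1+2/3x = −1+1/3x ⇒ -1/3x=2 ⇒ x=2/(-1/3)=-6.0000
Confirm numerically:
  x=-5.669: |R|=0.96182 <1
  x=-3.684: |R|=0.65350 <1
  x=-3.106: |R|=0.52604 <1
  x=-6.592: |R|=1.06172 >1
  x=-6.230: |R|=1.02492 >1
  x=-6.175: |R|=1.01907 >1
So |R|<1 on (-6.0000, 0).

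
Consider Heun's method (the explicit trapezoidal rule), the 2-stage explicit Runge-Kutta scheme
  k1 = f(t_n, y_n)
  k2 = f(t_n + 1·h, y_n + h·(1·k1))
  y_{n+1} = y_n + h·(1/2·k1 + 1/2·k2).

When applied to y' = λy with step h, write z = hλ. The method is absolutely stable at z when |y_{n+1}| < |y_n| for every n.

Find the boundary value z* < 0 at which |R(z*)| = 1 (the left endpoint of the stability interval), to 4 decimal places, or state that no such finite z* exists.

Set f=λy, z=hλ:
  order 2, 2-stage ⇒ R(z)=1+z+z^2/2
  (e.g. R(-0.65)=0.56125, |R|=0.56125)

Need |R(x)|<1, x<0.
x=-0.65: |R|=0.5613
|R(-2.35)|=1.4113 |R(-1.79)|=0.8121 |R(-1.45)|=0.6013
Bisect:
  x_lo=-2.3439 |R|=1.4031  x_hi=-0.3242 |R|=0.7283
  mid=-1.33409 |R|=0.55581 →hi
  mid=-1.83901 |R|=0.85197 →hi
  mid=-2.09148 |R|=1.09566 →lo
  mid=-1.96525 |R|=0.96585 →hi
  mid=-2.02836 |R|=1.02876 →lo
  mid=-1.99680 |R|=0.99681 →hi
  mid=-2.01258 |R|=1.01266 →lo
  mid=-2.00469 |R|=1.00470 →lo
  mid=-2.00075 |R|=1.00075 →lo
  ...
  [-2.00001,-1.99989] ⇒ x*=-2.0000
So |R|<1 on (-2.0000, 0).

left endpoint -2.0000.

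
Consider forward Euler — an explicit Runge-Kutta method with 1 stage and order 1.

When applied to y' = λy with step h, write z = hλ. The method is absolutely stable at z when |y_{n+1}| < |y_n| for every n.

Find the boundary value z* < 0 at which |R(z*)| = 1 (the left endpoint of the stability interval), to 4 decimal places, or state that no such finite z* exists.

With y'=λy (z=hλ):
  order 1, 1-stage ⇒ R(z)=1+z
  (e.g. R(-0.35)=0.65000, |R|=0.65000)

Find x<0 with |R(x)|<1.
x=-0.35: |R|=0.6500
|R(-2.2)|=1.2000 |R(-0.88)|=0.1200 |R(-0.86)|=0.1400
Bisect:
  x_lo=-2.6437 |R|=1.6437  x_hi=-0.3941 |R|=0.6059
  mid=-1.51890 |R|=0.51890 →hi
  mid=-2.08128 |R|=1.08128 →lo
  mid=-1.80009 |R|=0.80009 →hi
  mid=-1.94068 |R|=0.94068 →hi
  mid=-2.01098 |R|=1.01098 →lo
  mid=-1.97583 |R|=0.97583 →hi
  mid=-1.99341 |R|=0.99341 →hi
  mid=-2.00219 |R|=1.00219 →lo
  mid=-1.99780 |R|=0.99780 →hi
  mid=-2.00000 |R|=1.00000 →hi
  ...
  [-2.00013,-2.00000] ⇒ x*=-2.0000
So |R|<1 on (-2.0000, 0).

z* = -2.0000.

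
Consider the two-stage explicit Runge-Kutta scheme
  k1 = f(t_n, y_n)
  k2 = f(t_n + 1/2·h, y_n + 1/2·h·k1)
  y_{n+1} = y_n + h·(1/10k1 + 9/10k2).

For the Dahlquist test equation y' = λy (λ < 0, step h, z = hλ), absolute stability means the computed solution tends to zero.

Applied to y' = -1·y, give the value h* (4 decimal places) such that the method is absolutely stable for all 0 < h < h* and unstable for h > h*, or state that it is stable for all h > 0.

Set f=λy, z=hλ:
  k1=λy_n ⇒ h·k1=z·y_n;  k2=λ(1+1/2z)y_n ⇒ h·k2=z(1+1/2z)y_n
  y_{n+1}/y_n = 1 + 1/10z + 9/10z(1+1/2z) = 1 + z + 9/20z²
  R(z) = 1 + z + 9/20z².

Need |R(x)|<1, x<0.
x=-1.21: |R|=0.4488
R=1: x+9/20x²=0 ⇒ x=−20/9=-2.2222; min R=1−1/(4·9/20)=0.4444>−1
Confirm numerically:
  x=-2.012: |R|=0.80966 <1
  x=-1.755: |R|=0.63101 <1
  x=-0.955: |R|=0.45541 <1
  x=-2.661: |R|=1.52541 >1
  x=-2.345: |R|=1.12956 >1
So |R|<1 on (-2.2222, 0).

(-2.2222,0); λ=-1 ⇒ h* = (20/9)/1 = 2.2222.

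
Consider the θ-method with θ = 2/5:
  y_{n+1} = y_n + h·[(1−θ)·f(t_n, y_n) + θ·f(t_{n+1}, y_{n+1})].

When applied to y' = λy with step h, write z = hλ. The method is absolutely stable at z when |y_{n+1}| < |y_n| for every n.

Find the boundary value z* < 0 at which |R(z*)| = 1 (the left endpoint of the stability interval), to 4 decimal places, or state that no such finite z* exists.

z* = -10.0000.

Test eqn y'=λy, z=hλ:
  y_{n+1} = y_n + z·[3/5·y_n + 2/5·y_{n+1}] ⇒ (1 − 2/5z)y_{n+1} = (1 + 3/5z)y_n
  ⇒ R(z) = (1 + 3/5z)/(1 − 2/5z).

Find x<0 with |R(x)|<1.
x=-1.16: |R|=0.2077
R=−1: 1+3/5x = −1+2/5x ⇒ -1/5x=2 ⇒ x=2/(-1/5)=-10.0000
Confirm numerically:
  x=-5.815: |R|=0.74835 <1
  x=-5.401: |R|=0.70896 <1
  x=-4.903: |R|=0.65575 <1
  x=-10.597: |R|=1.02279 >1
  x=-10.139: |R|=1.00550 >1
  x=-10.079: |R|=1.00314 >1
Interval (-10.0000, 0).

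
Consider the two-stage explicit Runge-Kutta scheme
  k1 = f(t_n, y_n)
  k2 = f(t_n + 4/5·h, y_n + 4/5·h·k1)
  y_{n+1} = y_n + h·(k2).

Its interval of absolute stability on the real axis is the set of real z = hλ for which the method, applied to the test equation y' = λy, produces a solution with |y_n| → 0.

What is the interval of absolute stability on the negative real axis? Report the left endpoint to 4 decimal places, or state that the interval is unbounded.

(-1.2500, 0).

Set f=λy, z=hλ:
  k1=λy_n ⇒ h·k1=z·y_n;  k2=λ(1+4/5z)y_n ⇒ h·k2=z(1+4/5z)y_n
  y_{n+1}/y_n = 1 + z(1+4/5z) = 1 + z + 4/5z²
  R(z) = 1 + z + 4/5z².

Solve |R(x)|<1 on ℝ⁻.
x=-1.38: |R|=1.1435
R=1: x+4/5x²=0 ⇒ x=−5/4=-1.2500; min R=1−1/(4·4/5)=0.6875>−1
Confirm numerically:
  x=-1.016: |R|=0.80980 <1
  x=-1.001: |R|=0.80060 <1
  x=-0.576: |R|=0.68942 <1
  x=-1.783: |R|=1.76027 >1
  x=-1.649: |R|=1.52636 >1
  x=-1.599: |R|=1.44644 >1
Interval (-1.2500, 0).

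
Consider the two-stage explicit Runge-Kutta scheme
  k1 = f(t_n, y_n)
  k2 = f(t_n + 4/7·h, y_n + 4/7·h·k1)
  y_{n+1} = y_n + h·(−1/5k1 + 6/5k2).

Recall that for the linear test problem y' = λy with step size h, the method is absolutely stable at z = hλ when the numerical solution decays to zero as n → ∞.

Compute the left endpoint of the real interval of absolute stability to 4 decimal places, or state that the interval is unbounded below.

z* = -1.4583.

On y'=λy, z=hλ:
  k1=λy_n ⇒ h·k1=z·y_n;  k2=λ(1+4/7z)y_n ⇒ h·k2=z(1+4/7z)y_n
  y_{n+1}/y_n = 1 − 1/5z + 6/5z(1+4/7z) = 1 + z + 24/35z²
  R(z) = 1 + z + 24/35z².

Solve |R(x)|<1 on ℝ⁻.
x=-1.78: |R|=1.3926
R=1: x+24/35x²=0 ⇒ x=−35/24=-1.4583; min R=1−1/(4·24/35)=0.6354>−1
Confirm numerically:
  x=-1.203: |R|=0.78937 <1
  x=-1.140: |R|=0.75115 <1
  x=-0.963: |R|=0.67291 <1
  x=-2.007: |R|=1.75509 >1
  x=-1.945: |R|=1.64907 >1
  x=-1.709: |R|=1.29375 >1
Stable set (-1.4583, 0).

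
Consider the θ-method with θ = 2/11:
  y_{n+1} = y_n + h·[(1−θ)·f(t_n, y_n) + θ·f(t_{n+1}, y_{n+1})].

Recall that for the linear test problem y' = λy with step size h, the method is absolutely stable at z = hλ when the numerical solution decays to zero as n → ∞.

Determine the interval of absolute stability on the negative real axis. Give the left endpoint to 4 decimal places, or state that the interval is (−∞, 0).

z∈(-3.1429,0).

Set f=λy, z=hλ:
  y_{n+1} = y_n + z·[9/11·y_n + 2/11·y_{n+1}] ⇒ (1 − 2/11z)y_{n+1} = (1 + 9/11z)y_n
  so R(z) = (1 + 9/11z)/(1 − 2/11z).

Boundary: |R(x)|=1, x<0.
x=-1: |R|=0.1538
R=−1: 1+9/11x = −1+2/11x ⇒ -7/11x=2 ⇒ x=2/(-7/11)=-3.1429
Confirm numerically:
  x=-2.784: |R|=0.84838 <1
  x=-2.478: |R|=0.70832 <1
  x=-1.430: |R|=0.13492 <1
  x=-3.373: |R|=1.09078 >1
  x=-3.365: |R|=1.08770 >1
  x=-3.223: |R|=1.03216 >1
Interval (-3.1429, 0).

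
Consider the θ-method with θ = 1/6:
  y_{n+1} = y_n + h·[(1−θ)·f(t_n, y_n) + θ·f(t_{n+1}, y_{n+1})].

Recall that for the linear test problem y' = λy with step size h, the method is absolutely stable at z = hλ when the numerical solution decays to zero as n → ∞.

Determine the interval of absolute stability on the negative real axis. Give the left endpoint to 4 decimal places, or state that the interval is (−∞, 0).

(-3.0000, 0).

On y'=λy, z=hλ:
  y_{n+1} = y_n + z·[5/6·y_n + 1/6·y_{n+1}] ⇒ (1 − 1/6z)y_{n+1} = (1 + 5/6z)y_n
  so R(z) = (1 + 5/6z)/(1 − 1/6z).

Boundary: |R(x)|=1, x<0.
x=-1.63: |R|=0.2818
R=−1: 1+5/6x = −1+1/6x ⇒ -2/3x=2 ⇒ x=2/(-2/3)=-3.0000
Confirm numerically:
  x=-2.912: |R|=0.96050 <1
  x=-2.127: |R|=0.57032 <1
  x=-1.626: |R|=0.27931 <1
  x=-3.500: |R|=1.21053 >1
  x=-3.326: |R|=1.13982 >1
  x=-3.049: |R|=1.02166 >1
So |R|<1 on (-3.0000, 0).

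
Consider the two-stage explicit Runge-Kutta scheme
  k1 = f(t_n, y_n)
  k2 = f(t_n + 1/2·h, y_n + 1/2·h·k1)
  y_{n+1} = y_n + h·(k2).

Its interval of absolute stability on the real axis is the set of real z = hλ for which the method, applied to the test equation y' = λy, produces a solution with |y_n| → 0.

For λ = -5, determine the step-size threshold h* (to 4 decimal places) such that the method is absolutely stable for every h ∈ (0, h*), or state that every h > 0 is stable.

(-2.0000,0); λ=-5 ⇒ h* = (2)/5 = 0.4000.

With y'=λy (z=hλ):
  k1=λy_n ⇒ h·k1=z·y_n;  k2=λ(1+1/2z)y_n ⇒ h·k2=z(1+1/2z)y_n
  y_{n+1}/y_n = 1 + z(1+1/2z) = 1 + z + 1/2z²
  so R(z) = 1 + z + 1/2z².

Boundary: |R(x)|=1, x<0.
x=-0.99: |R|=0.5000
R=1: x+1/2x²=0 ⇒ x=−2=-2.0000; min R=1−1/(4·1/2)=0.5000>−1
Confirm numerically:
  x=-1.815: |R|=0.83211 <1
  x=-1.251: |R|=0.53150 <1
  x=-1.070: |R|=0.50245 <1
  x=-2.534: |R|=1.67658 >1
  x=-2.223: |R|=1.24786 >1
Stable set (-2.0000, 0).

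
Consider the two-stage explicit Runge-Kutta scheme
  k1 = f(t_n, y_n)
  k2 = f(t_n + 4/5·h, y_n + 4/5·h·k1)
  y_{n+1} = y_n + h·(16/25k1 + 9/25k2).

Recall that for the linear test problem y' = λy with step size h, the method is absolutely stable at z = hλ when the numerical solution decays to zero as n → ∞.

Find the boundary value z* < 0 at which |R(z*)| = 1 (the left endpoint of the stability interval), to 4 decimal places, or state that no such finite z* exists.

With y'=λy (z=hλ):
  k1=λy_n ⇒ h·k1=z·y_n;  k2=λ(1+4/5z)y_n ⇒ h·k2=z(1+4/5z)y_n
  y_{n+1}/y_n = 1 + 16/25z + 9/25z(1+4/5z) = 1 + z + 36/125z²
  R(z) = 1 + z + 36/125z².

Find x<0 with |R(x)|<1.
x=-1.37: |R|=0.1705
R=1: x+36/125x²=0 ⇒ x=−125/36=-3.4722; min R=1−1/(4·36/125)=0.1319>−1
Confirm numerically:
  x=-3.356: |R|=0.88767 <1
  x=-3.177: |R|=0.72988 <1
  x=-2.255: |R|=0.20949 <1
  x=-1.991: |R|=0.15066 <1
  x=-3.905: |R|=1.48672 >1
  x=-3.851: |R|=1.42010 >1
  x=-3.797: |R|=1.35516 >1
Interval (-3.4722, 0).

z* = -3.4722.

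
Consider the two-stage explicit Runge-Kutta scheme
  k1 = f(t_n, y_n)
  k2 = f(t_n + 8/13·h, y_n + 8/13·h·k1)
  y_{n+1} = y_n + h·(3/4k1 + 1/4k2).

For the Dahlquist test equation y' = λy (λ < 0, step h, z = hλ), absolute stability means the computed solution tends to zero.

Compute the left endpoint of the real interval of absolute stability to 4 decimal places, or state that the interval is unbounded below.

z* = -6.5000.

Set f=λy, z=hλ:
  k1=λy_n ⇒ h·k1=z·y_n;  k2=λ(1+8/13z)y_n ⇒ h·k2=z(1+8/13z)y_n
  y_{n+1}/y_n = 1 + 3/4z + 1/4z(1+8/13z) = 1 + z + 2/13z²
  R(z) = 1 + z + 2/13z².

Boundary: |R(x)|=1, x<0.
x=-0.5: |R|=0.5385
R=1: x+2/13x²=0 ⇒ x=−13/2=-6.5000; min R=1−1/(4·2/13)=-0.6250>−1
Confirm numerically:
  x=-5.852: |R|=0.41660 <1
  x=-3.311: |R|=0.62443 <1
  x=-3.020: |R|=0.61686 <1
  x=-6.989: |R|=1.52579 >1
  x=-6.751: |R|=1.26069 >1
Stable set (-6.5000, 0).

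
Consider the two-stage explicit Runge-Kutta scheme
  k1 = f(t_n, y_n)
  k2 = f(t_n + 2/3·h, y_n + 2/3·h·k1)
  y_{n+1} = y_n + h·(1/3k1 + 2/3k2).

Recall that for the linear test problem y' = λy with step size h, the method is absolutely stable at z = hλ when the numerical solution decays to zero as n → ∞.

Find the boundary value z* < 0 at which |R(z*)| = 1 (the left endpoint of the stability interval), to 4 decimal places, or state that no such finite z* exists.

On y'=λy, z=hλ:
  k1=λy_n ⇒ h·k1=z·y_n;  k2=λ(1+2/3z)y_n ⇒ h·k2=z(1+2/3z)y_n
  y_{n+1}/y_n = 1 + 1/3z + 2/3z(1+2/3z) = 1 + z + 4/9z²
  ⇒ R(z) = 1 + z + 4/9z².

Boundary: |R(x)|=1, x<0.
x=-0.64: |R|=0.5420
R=1: x+4/9x²=0 ⇒ x=−9/4=-2.2500; min R=1−1/(4·4/9)=0.4375>−1
Confirm numerically:
  x=-2.217: |R|=0.96748 <1
  x=-2.159: |R|=0.91268 <1
  x=-1.821: |R|=0.65280 <1
  x=-1.232: |R|=0.44259 <1
  x=-2.793: |R|=1.67404 >1
  x=-2.681: |R|=1.51356 >1
  x=-2.503: |R|=1.28145 >1
Stable set (-2.2500, 0).

z* = -2.2500.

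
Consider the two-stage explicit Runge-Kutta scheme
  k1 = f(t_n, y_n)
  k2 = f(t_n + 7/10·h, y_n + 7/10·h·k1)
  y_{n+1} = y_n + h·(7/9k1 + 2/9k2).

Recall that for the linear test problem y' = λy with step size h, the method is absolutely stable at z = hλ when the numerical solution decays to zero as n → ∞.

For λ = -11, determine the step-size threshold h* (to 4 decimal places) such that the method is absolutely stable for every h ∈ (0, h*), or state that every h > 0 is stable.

(-6.4286,0); λ=-11 ⇒ h* = (45/7)/11 = 0.5844.

On y'=λy, z=hλ:
  k1=λy_n ⇒ h·k1=z·y_n;  k2=λ(1+7/10z)y_n ⇒ h·k2=z(1+7/10z)y_n
  y_{n+1}/y_n = 1 + 7/9z + 2/9z(1+7/10z) = 1 + z + 7/45z²
  Hence R(z) = 1 + z + 7/45z².

Find x<0 with |R(x)|<1.
x=-0.93: |R|=0.2045
R=1: x+7/45x²=0 ⇒ x=−45/7=-6.4286; min R=1−1/(4·7/45)=-0.6071>−1
Confirm numerically:
  x=-5.926: |R|=0.53672 <1
  x=-4.012: |R|=0.50816 <1
  x=-3.028: |R|=0.60174 <1
  x=-6.896: |R|=1.50142 >1
  x=-6.761: |R|=1.34962 >1
  x=-6.755: |R|=1.34300 >1
Stable set (-6.4286, 0).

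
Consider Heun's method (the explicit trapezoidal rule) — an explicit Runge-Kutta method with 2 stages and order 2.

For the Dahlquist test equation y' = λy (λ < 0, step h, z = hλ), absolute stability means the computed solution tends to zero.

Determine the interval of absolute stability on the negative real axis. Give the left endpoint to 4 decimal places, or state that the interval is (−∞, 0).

z∈(-2.0000,0).

Set f=λy, z=hλ:
  order 2, 2-stage ⇒ R(z)=1+z+z^2/2
  (e.g. R(-0.96)=0.50080, |R|=0.50080)

Find x<0 with |R(x)|<1.
x=-0.96: |R|=0.5008
|R(-2.06)|=1.0618 |R(-0.96)|=0.5008 |R(-0.58)|=0.5882
Bisect:
  x_lo=-2.3198 |R|=1.3710  x_hi=-0.1196 |R|=0.8875
  mid=-1.21972 |R|=0.52414 →hi
  mid=-1.76978 |R|=0.79628 →hi
  mid=-2.04481 |R|=1.04581 →lo
  mid=-1.90729 |R|=0.91159 →hi
  mid=-1.97605 |R|=0.97634 →hi
  mid=-2.01043 |R|=1.01048 →lo
  mid=-1.99324 |R|=0.99326 →hi
  mid=-2.00184 |R|=1.00184 →lo
  ...
  [-2.00009,-1.99996] ⇒ x*=-2.0000
So |R|<1 on (-2.0000, 0).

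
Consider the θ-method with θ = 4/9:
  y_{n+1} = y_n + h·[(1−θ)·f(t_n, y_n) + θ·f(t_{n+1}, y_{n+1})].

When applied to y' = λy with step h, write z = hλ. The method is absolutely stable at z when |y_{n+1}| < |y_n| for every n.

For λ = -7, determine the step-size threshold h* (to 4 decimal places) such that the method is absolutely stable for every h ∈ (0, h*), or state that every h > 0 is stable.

Test eqn y'=λy, z=hλ:
  y_{n+1} = y_n + z·[5/9·y_n + 4/9·y_{n+1}] ⇒ (1 − 4/9z)y_{n+1} = (1 + 5/9z)y_n
  Hence R(z) = (1 + 5/9z)/(1 − 4/9z).

Solve |R(x)|<1 on ℝ⁻.
x=-0.33: |R|=0.7122
R=−1: 1+5/9x = −1+4/9x ⇒ -1/9x=2 ⇒ x=2/(-1/9)=-18.0000
Confirm numerically:
  x=-15.692: |R|=0.96784 <1
  x=-15.588: |R|=0.96620 <1
  x=-12.165: |R|=0.89880 <1
  x=-18.574: |R|=1.00689 >1
  x=-18.461: |R|=1.00556 >1
  x=-18.232: |R|=1.00283 >1
Stable set (-18.0000, 0).

(-18.0000,0); λ=-7 ⇒ h* = (18)/7 = 2.5714.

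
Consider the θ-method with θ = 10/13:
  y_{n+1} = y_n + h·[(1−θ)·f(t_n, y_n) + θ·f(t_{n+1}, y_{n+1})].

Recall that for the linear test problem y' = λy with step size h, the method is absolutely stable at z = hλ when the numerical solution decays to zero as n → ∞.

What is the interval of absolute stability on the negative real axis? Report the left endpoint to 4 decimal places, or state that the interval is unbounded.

unbounded; (−∞, 0).

Test eqn y'=λy, z=hλ:
  y_{n+1} = y_n + z·[3/13·y_n + 10/13·y_{n+1}] ⇒ (1 − 10/13z)y_{n+1} = (1 + 3/13z)y_n
  Hence R(z) = (1 + 3/13z)/(1 − 10/13z).

Boundary: |R(x)|=1, x<0.
x=-0.48: |R|=0.6494
x=-2: |R|=0.2121
x=-10: |R|=0.1504
x=-100: |R|=0.2833
θ=10/13≥1/2 ⇒ |1+3/13x|<|1−10/13x| ∀x<0 ⇒ interval (−∞,0).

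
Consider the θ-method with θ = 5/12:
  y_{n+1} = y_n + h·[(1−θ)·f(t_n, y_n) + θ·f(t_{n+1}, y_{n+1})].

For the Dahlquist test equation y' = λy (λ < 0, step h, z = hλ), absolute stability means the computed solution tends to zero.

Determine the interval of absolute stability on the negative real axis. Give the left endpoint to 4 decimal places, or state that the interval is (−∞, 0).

With y'=λy (z=hλ):
  y_{n+1} = y_n + z·[7/12·y_n + 5/12·y_{n+1}] ⇒ (1 − 5/12z)y_{n+1} = (1 + 7/12z)y_n
  Hence R(z) = (1 + 7/12z)/(1 − 5/12z).

Need |R(x)|<1, x<0.
x=-1.73: |R|=0.0053
R=−1: 1+7/12x = −1+5/12x ⇒ -1/6x=2 ⇒ x=2/(-1/6)=-12.0000
Confirm numerically:
  x=-7.461: |R|=0.81588 <1
  x=-6.490: |R|=0.75208 <1
  x=-5.748: |R|=0.69308 <1
  x=-5.395: |R|=0.66106 <1
  x=-12.556: |R|=1.01487 >1
  x=-12.125: |R|=1.00344 >1
  x=-12.021: |R|=1.00058 >1
Interval (-12.0000, 0).

z∈(-12.0000,0).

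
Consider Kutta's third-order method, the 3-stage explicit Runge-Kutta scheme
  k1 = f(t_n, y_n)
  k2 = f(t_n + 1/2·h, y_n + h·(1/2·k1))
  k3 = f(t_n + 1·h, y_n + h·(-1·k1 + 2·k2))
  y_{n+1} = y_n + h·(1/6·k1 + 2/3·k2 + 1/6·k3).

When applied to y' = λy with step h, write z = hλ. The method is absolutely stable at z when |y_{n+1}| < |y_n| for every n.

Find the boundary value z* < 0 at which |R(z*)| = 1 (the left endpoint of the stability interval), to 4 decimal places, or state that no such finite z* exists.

z* = -2.5127.

Set f=λy, z=hλ:
  order 3, 3-stage ⇒ R(z)=1+z+z^2/2+z^3/6
  (e.g. R(-1.77)=-0.12776, |R|=0.12776)

Need |R(x)|<1, x<0.
x=-1.77: |R|=0.1278
|R(-2.21)|=0.5669 |R(-1.82)|=0.1686 |R(-1.17)|=0.2475
Bisect:
  x_lo=-2.9272 |R|=1.8232  x_hi=-0.1814 |R|=0.8341
  mid=-1.55429 |R|=0.02781 →hi
  mid=-2.24074 |R|=0.60537 →hi
  mid=-2.58396 |R|=1.12099 →lo
  mid=-2.41235 |R|=0.84238 →hi
  mid=-2.49815 |R|=0.97617 →hi
  mid=-2.54106 |R|=1.04716 →lo
  mid=-2.51960 |R|=1.01131 →lo
  ...
  [-2.51290,-2.51273] ⇒ x*=-2.5127
Stable set (-2.5127, 0).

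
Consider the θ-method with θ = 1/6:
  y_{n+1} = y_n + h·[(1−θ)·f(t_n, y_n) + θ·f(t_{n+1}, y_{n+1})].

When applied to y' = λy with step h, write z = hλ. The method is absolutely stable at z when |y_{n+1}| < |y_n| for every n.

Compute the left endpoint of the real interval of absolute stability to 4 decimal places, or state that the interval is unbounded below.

z* = -3.0000.

On y'=λy, z=hλ:
  y_{n+1} = y_n + z·[5/6·y_n + 1/6·y_{n+1}] ⇒ (1 − 1/6z)y_{n+1} = (1 + 5/6z)y_n
  so R(z) = (1 + 5/6z)/(1 − 1/6z).

Need |R(x)|<1, x<0.
x=-0.42: |R|=0.6075
R=−1: 1+5/6x = −1+1/6x ⇒ -2/3x=2 ⇒ x=2/(-2/3)=-3.0000
Confirm numerically:
  x=-2.883: |R|=0.94732 <1
  x=-2.146: |R|=0.58065 <1
  x=-1.684: |R|=0.31494 <1
  x=-3.379: |R|=1.16164 >1
  x=-3.289: |R|=1.12445 >1
Stable set (-3.0000, 0).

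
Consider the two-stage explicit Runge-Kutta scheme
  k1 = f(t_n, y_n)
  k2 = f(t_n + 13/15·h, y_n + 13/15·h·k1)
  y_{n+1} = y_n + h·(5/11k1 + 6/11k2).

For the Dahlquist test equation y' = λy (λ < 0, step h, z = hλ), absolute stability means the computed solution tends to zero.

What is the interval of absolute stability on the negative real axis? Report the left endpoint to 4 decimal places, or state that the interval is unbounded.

With y'=λy (z=hλ):
  k1=λy_n ⇒ h·k1=z·y_n;  k2=λ(1+13/15z)y_n ⇒ h·k2=z(1+13/15z)y_n
  y_{n+1}/y_n = 1 + 5/11z + 6/11z(1+13/15z) = 1 + z + 26/55z²
  so R(z) = 1 + z + 26/55z².

Find x<0 with |R(x)|<1.
x=-0.88: |R|=0.4861
R=1: x+26/55x²=0 ⇒ x=−55/26=-2.1154; min R=1−1/(4·26/55)=0.4712>−1
Confirm numerically:
  x=-1.646: |R|=0.63477 <1
  x=-1.560: |R|=0.59043 <1
  x=-1.471: |R|=0.55191 <1
  x=-1.121: |R|=0.47305 <1
  x=-2.550: |R|=1.52391 >1
  x=-2.147: |R|=1.03209 >1
Stable set (-2.1154, 0).

(-2.1154, 0).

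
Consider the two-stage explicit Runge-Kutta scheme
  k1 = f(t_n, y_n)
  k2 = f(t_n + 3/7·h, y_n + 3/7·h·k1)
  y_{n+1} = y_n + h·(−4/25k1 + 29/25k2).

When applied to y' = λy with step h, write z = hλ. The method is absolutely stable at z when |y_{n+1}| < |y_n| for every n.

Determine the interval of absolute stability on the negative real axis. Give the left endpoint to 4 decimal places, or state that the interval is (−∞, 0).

(-2.0115, 0).

With y'=λy (z=hλ):
  k1=λy_n ⇒ h·k1=z·y_n;  k2=λ(1+3/7z)y_n ⇒ h·k2=z(1+3/7z)y_n
  y_{n+1}/y_n = 1 − 4/25z + 29/25z(1+3/7z) = 1 + z + 87/175z²
  R(z) = 1 + z + 87/175z².

Find x<0 with |R(x)|<1.
x=-0.82: |R|=0.5143
R=1: x+87/175x²=0 ⇒ x=−175/87=-2.0115; min R=1−1/(4·87/175)=0.4971>−1
Confirm numerically:
  x=-1.215: |R|=0.51889 <1
  x=-1.171: |R|=0.51070 <1
  x=-1.006: |R|=0.49713 <1
  x=-2.482: |R|=1.58056 >1
  x=-2.432: |R|=1.50841 >1
Interval (-2.0115, 0).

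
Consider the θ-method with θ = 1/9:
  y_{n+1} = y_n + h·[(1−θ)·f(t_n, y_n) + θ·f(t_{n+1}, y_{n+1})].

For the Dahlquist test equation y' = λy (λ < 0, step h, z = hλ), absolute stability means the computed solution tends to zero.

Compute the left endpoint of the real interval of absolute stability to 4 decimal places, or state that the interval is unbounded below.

On y'=λy, z=hλ:
  y_{n+1} = y_n + z·[8/9·y_n + 1/9·y_{n+1}] ⇒ (1 − 1/9z)y_{n+1} = (1 + 8/9z)y_n
  R(z) = (1 + 8/9z)/(1 − 1/9z).

Boundary: |R(x)|=1, x<0.
x=-1.43: |R|=0.2339
R=−1: 1+8/9x = −1+1/9x ⇒ -7/9x=2 ⇒ x=2/(-7/9)=-2.5714
Confirm numerically:
  x=-2.423: |R|=0.90904 <1
  x=-1.377: |R|=0.19428 <1
  x=-1.241: |R|=0.09062 <1
  x=-3.135: |R|=1.32509 >1
  x=-2.602: |R|=1.01845 >1
Interval (-2.5714, 0).

left endpoint -2.5714.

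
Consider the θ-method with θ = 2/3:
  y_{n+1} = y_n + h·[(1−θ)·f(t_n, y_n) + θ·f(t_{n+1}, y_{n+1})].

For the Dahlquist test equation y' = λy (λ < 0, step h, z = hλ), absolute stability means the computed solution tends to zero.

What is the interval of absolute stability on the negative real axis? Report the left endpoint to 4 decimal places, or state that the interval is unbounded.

(−∞, 0) — no finite endpoint.

On y'=λy, z=hλ:
  y_{n+1} = y_n + z·[1/3·y_n + 2/3·y_{n+1}] ⇒ (1 − 2/3z)y_{n+1} = (1 + 1/3z)y_n
  R(z) = (1 + 1/3z)/(1 − 2/3z).

Boundary: |R(x)|=1, x<0.
x=-1.07: |R|=0.3755
x=-2: |R|=0.1429
x=-10: |R|=0.3043
x=-100: |R|=0.4778
θ=2/3≥1/2 ⇒ |1+1/3x|<|1−2/3x| ∀x<0 ⇒ unbounded interval.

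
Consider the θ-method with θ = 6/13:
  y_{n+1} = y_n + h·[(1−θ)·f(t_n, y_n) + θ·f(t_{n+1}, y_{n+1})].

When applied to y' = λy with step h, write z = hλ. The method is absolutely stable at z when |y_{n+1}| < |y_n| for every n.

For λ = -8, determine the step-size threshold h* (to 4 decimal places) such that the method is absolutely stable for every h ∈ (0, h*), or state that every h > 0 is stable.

Test eqn y'=λy, z=hλ:
  y_{n+1} = y_n + z·[7/13·y_n + 6/13·y_{n+1}] ⇒ (1 − 6/13z)y_{n+1} = (1 + 7/13z)y_n
  ⇒ R(z) = (1 + 7/13z)/(1 − 6/13z).

Find x<0 with |R(x)|<1.
x=-1.06: |R|=0.2882
R=−1: 1+7/13x = −1+6/13x ⇒ -1/13x=2 ⇒ x=2/(-1/13)=-26.0000
Confirm numerically:
  x=-24.792: |R|=0.99253 <1
  x=-19.102: |R|=0.94595 <1
  x=-12.842: |R|=0.85388 <1
  x=-26.502: |R|=1.00292 >1
  x=-26.270: |R|=1.00158 >1
So |R|<1 on (-26.0000, 0).

(-26.0000,0); λ=-8 ⇒ h* = (26)/8 = 3.2500.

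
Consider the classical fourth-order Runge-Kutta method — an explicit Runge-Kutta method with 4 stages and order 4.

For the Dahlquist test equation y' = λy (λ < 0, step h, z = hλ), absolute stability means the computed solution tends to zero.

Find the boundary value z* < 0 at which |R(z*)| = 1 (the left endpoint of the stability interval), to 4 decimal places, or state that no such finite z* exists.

left endpoint -2.7853.

With y'=λy (z=hλ):
  order 4, 4-stage ⇒ R(z)=1+z+z^2/2+z^3/6+z^4/24
  (e.g. R(-1.3)=0.29784, |R|=0.29784)

Solve |R(x)|<1 on ℝ⁻.
x=-1.3: |R|=0.2978
|R(-2.92)|=1.2228 |R(-2.13)|=0.3855 |R(-1.84)|=0.2921
Bisect:
  x_lo=-3.2318 |R|=1.9102  x_hi=-0.0547 |R|=0.9467
  mid=-1.64329 |R|=0.27116 →hi
  mid=-2.43757 |R|=0.59041 →hi
  mid=-2.83471 |R|=1.07709 →lo
  mid=-2.63614 |R|=0.79744 →hi
  mid=-2.73542 |R|=0.92738 →hi
  mid=-2.78507 |R|=0.99966 →hi
  mid=-2.80989 |R|=1.03772 →lo
  mid=-2.79748 |R|=1.01852 →lo
  mid=-2.79127 |R|=1.00905 →lo
  mid=-2.78817 |R|=1.00434 →lo
  ...
  [-2.78545,-2.78526] ⇒ x*=-2.7853
So |R|<1 on (-2.7853, 0).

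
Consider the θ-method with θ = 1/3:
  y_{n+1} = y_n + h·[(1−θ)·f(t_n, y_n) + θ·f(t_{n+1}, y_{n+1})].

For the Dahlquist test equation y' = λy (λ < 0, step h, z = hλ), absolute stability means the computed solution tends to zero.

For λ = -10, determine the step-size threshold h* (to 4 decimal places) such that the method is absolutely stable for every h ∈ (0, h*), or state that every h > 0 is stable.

(-6.0000,0); λ=-10 ⇒ h* = (6)/10 = 0.6000.

With y'=λy (z=hλ):
  y_{n+1} = y_n + z·[2/3·y_n + 1/3·y_{n+1}] ⇒ (1 − 1/3z)y_{n+1} = (1 + 2/3z)y_n
  so R(z) = (1 + 2/3z)/(1 − 1/3z).

Find x<0 with |R(x)|<1.
x=-0.87: |R|=0.3256
R=−1: 1+2/3x = −1+1/3x ⇒ -1/3x=2 ⇒ x=2/(-1/3)=-6.0000
Confirm numerically:
  x=-5.941: |R|=0.99340 <1
  x=-5.561: |R|=0.94872 <1
  x=-2.882: |R|=0.46991 <1
  x=-6.509: |R|=1.05353 >1
  x=-6.314: |R|=1.03371 >1
  x=-6.069: |R|=1.00761 >1
So |R|<1 on (-6.0000, 0).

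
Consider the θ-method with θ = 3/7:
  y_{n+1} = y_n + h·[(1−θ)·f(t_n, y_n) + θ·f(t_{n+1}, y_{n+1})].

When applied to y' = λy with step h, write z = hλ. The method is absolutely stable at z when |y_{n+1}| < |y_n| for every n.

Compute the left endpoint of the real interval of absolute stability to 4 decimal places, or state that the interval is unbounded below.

Test eqn y'=λy, z=hλ:
  y_{n+1} = y_n + z·[4/7·y_n + 3/7·y_{n+1}] ⇒ (1 − 3/7z)y_{n+1} = (1 + 4/7z)y_n
  ⇒ R(z) = (1 + 4/7z)/(1 − 3/7z).

Find x<0 with |R(x)|<1.
x=-1.38: |R|=0.1329
R=−1: 1+4/7x = −1+3/7x ⇒ -1/7x=2 ⇒ x=2/(-1/7)=-14.0000
Confirm numerically:
  x=-13.756: |R|=0.99494 <1
  x=-13.512: |R|=0.98973 <1
  x=-8.930: |R|=0.84996 <1
  x=-7.125: |R|=0.75771 <1
  x=-14.481: |R|=1.00954 >1
  x=-14.327: |R|=1.00654 >1
  x=-14.144: |R|=1.00291 >1
So |R|<1 on (-14.0000, 0).

z* = -14.0000.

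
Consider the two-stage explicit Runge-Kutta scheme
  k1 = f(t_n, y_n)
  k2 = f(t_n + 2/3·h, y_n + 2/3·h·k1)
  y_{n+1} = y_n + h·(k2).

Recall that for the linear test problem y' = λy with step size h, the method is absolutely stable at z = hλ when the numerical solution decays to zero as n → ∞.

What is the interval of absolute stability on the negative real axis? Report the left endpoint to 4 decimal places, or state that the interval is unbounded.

z∈(-1.5000,0).

Set f=λy, z=hλ:
  k1=λy_n ⇒ h·k1=z·y_n;  k2=λ(1+2/3z)y_n ⇒ h·k2=z(1+2/3z)y_n
  y_{n+1}/y_n = 1 + z(1+2/3z) = 1 + z + 2/3z²
  Hence R(z) = 1 + z + 2/3z².

Boundary: |R(x)|=1, x<0.
x=-0.7: |R|=0.6267
R=1: x+2/3x²=0 ⇒ x=−3/2=-1.5000; min R=1−1/(4·2/3)=0.6250>−1
Confirm numerically:
  x=-1.426: |R|=0.92965 <1
  x=-1.264: |R|=0.80113 <1
  x=-0.851: |R|=0.63180 <1
  x=-1.775: |R|=1.32542 >1
  x=-1.715: |R|=1.24582 >1
So |R|<1 on (-1.5000, 0).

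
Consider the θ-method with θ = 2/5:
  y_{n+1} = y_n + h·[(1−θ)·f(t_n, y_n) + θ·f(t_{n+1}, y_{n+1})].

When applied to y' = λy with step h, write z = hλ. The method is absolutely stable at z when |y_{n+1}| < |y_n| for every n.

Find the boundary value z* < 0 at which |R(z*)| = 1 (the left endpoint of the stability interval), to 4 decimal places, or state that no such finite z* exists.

z* = -10.0000.

With y'=λy (z=hλ):
  y_{n+1} = y_n + z·[3/5·y_n + 2/5·y_{n+1}] ⇒ (1 − 2/5z)y_{n+1} = (1 + 3/5z)y_n
  R(z) = (1 + 3/5z)/(1 − 2/5z).

Need |R(x)|<1, x<0.
x=-0.85: |R|=0.3657
R=−1: 1+3/5x = −1+2/5x ⇒ -1/5x=2 ⇒ x=2/(-1/5)=-10.0000
Confirm numerically:
  x=-9.394: |R|=0.97452 <1
  x=-7.615: |R|=0.88211 <1
  x=-7.389: |R|=0.86798 <1
  x=-10.583: |R|=1.02228 >1
  x=-10.469: |R|=1.01808 >1
Stable set (-10.0000, 0).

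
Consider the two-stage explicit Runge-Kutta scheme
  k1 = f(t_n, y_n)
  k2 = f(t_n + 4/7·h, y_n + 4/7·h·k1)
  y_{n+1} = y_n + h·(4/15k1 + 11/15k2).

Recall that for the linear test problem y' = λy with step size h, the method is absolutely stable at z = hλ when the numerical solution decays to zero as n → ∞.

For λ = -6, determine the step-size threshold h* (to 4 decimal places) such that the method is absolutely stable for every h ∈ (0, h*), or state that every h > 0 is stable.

Test eqn y'=λy, z=hλ:
  k1=λy_n ⇒ h·k1=z·y_n;  k2=λ(1+4/7z)y_n ⇒ h·k2=z(1+4/7z)y_n
  y_{n+1}/y_n = 1 + 4/15z + 11/15z(1+4/7z) = 1 + z + 44/105z²
  so R(z) = 1 + z + 44/105z².

Boundary: |R(x)|=1, x<0.
x=-0.8: |R|=0.4682
R=1: x+44/105x²=0 ⇒ x=−105/44=-2.3864; min R=1−1/(4·44/105)=0.4034>−1
Confirm numerically:
  x=-1.849: |R|=0.58364 <1
  x=-1.510: |R|=0.44547 <1
  x=-1.497: |R|=0.44209 <1
  x=-1.108: |R|=0.40645 <1
  x=-2.868: |R|=1.57884 >1
  x=-2.633: |R|=1.27213 >1
So |R|<1 on (-2.3864, 0).

(-2.3864,0); λ=-6 ⇒ h* = (105/44)/6 = 0.3977.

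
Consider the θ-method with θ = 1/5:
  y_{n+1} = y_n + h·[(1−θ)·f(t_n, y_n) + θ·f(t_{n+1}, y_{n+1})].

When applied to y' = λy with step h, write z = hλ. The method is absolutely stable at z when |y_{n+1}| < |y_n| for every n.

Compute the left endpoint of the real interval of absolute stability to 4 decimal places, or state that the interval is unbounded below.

z* = -3.3333.

Test eqn y'=λy, z=hλ:
  y_{n+1} = y_n + z·[4/5·y_n + 1/5·y_{n+1}] ⇒ (1 − 1/5z)y_{n+1} = (1 + 4/5z)y_n
  ⇒ R(z) = (1 + 4/5z)/(1 − 1/5z).

Find x<0 with |R(x)|<1.
x=-1.42: |R|=0.1059
R=−1: 1+4/5x = −1+1/5x ⇒ -3/5x=2 ⇒ x=2/(-3/5)=-3.3333
Confirm numerically:
  x=-2.589: |R|=0.70576 <1
  x=-2.412: |R|=0.62709 <1
  x=-2.284: |R|=0.56782 <1
  x=-3.542: |R|=1.07328 >1
  x=-3.489: |R|=1.05501 >1
  x=-3.442: |R|=1.03862 >1
Interval (-3.3333, 0).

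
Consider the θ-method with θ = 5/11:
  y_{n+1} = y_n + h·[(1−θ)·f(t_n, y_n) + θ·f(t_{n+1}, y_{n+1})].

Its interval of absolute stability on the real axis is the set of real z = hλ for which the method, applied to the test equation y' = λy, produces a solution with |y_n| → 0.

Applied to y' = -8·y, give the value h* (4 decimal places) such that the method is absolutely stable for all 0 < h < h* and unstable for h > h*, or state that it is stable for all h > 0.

Set f=λy, z=hλ:
  y_{n+1} = y_n + z·[6/11·y_n + 5/11·y_{n+1}] ⇒ (1 − 5/11z)y_{n+1} = (1 + 6/11z)y_n
  R(z) = (1 + 6/11z)/(1 − 5/11z).

Need |R(x)|<1, x<0.
x=-0.34: |R|=0.7055
R=−1: 1+6/11x = −1+5/11x ⇒ -1/11x=2 ⇒ x=2/(-1/11)=-22.0000
Confirm numerically:
  x=-19.718: |R|=0.97918 <1
  x=-15.286: |R|=0.92321 <1
  x=-14.052: |R|=0.90219 <1
  x=-22.450: |R|=1.00365 >1
  x=-22.366: |R|=1.00298 >1
  x=-22.206: |R|=1.00169 >1
Stable set (-22.0000, 0).

(-22.0000,0); λ=-8 ⇒ h* = (22)/8 = 2.7500.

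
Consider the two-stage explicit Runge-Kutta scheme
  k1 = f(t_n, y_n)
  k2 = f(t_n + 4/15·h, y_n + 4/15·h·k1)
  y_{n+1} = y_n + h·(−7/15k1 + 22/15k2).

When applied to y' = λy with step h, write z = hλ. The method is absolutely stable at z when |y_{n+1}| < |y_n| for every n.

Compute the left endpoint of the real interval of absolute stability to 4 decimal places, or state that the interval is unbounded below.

On y'=λy, z=hλ:
  k1=λy_n ⇒ h·k1=z·y_n;  k2=λ(1+4/15z)y_n ⇒ h·k2=z(1+4/15z)y_n
  y_{n+1}/y_n = 1 − 7/15z + 22/15z(1+4/15z) = 1 + z + 88/225z²
  ⇒ R(z) = 1 + z + 88/225z².

Solve |R(x)|<1 on ℝ⁻.
x=-1.11: |R|=0.3719
R=1: x+88/225x²=0 ⇒ x=−225/88=-2.5568; min R=1−1/(4·88/225)=0.3608>−1
Confirm numerically:
  x=-2.365: |R|=0.82257 <1
  x=-1.793: |R|=0.46436 <1
  x=-1.678: |R|=0.42325 <1
  x=-2.981: |R|=1.49455 >1
  x=-2.744: |R|=1.20089 >1
  x=-2.649: |R|=1.09551 >1
Interval (-2.5568, 0).

z* = -2.5568.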